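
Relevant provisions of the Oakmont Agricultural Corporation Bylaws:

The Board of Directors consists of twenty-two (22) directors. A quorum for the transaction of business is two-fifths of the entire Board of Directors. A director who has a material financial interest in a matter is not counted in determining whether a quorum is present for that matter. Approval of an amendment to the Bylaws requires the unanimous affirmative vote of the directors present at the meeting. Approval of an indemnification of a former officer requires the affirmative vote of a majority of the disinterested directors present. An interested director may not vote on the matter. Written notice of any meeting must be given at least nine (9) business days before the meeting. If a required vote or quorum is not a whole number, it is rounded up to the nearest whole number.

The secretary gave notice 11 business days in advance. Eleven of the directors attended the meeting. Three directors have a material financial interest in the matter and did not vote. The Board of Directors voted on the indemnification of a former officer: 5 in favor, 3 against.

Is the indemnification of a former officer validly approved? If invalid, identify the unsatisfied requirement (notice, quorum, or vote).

Invalid — quorum requirement not satisfied.

Notice: 11 business days given; 9 required (11 ≥ 9). Satisfied.
Quorum: 11 present, but the 3 interested directors do not count, leaving 8. Quorum is 9. Not satisfied.
Vote: the indemnification of a former officer requires a majority of the disinterested directors present (11 − 3 = 8). A majority of 8 is 5, so 5 affirmative votes are needed; 5 voted in favor. Satisfied. (Moot — without a quorum no business can be validly transacted.)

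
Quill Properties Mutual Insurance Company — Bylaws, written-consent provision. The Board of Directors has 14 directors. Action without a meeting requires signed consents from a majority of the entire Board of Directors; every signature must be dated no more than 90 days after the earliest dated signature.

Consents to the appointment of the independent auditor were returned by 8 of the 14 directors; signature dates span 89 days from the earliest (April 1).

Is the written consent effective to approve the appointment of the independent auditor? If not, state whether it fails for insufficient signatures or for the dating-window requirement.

Signatures required: a majority of 14 — a majority of 14 is 8, so 8 needed; 8 signed. Sufficient.
Dating window: the latest signature is 89 days after the earliest; the limit is 90 days. Within the window.

Effective — both the signature and dating-window requirements are satisfied.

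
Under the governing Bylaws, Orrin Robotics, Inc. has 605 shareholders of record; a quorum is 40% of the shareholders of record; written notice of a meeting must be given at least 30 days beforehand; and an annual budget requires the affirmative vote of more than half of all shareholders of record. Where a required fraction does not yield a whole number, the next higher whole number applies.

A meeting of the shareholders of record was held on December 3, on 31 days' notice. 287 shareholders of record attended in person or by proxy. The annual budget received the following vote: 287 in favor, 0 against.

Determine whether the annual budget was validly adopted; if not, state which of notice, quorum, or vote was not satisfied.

Invalid — vote requirement not satisfied.

Notice: 31 days given; 30 required. Satisfied.
Quorum: 40% of 605 = 242; 287 present. Satisfied.
Vote: requires a majority of all shareholders of record (605); a majority of 605 is 303, so 303 needed; 287 in favor. Not satisfied.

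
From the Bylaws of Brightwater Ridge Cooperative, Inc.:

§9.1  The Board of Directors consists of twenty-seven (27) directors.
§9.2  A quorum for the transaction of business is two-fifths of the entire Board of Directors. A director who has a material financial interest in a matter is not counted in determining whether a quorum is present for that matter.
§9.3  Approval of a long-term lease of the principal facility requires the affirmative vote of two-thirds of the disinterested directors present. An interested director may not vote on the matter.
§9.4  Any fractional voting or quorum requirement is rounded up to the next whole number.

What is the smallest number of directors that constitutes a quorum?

2/5 of 27 = 10.80, rounded up to 11.

11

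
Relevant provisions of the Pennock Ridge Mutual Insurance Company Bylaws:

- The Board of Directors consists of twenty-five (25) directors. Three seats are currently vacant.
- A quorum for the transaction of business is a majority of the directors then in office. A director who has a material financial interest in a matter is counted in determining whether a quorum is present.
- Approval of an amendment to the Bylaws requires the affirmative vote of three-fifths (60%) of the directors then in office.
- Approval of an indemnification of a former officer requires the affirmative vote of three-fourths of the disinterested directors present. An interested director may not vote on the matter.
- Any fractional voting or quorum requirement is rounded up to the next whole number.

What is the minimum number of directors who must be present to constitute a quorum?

A majority of 22 is 12.

12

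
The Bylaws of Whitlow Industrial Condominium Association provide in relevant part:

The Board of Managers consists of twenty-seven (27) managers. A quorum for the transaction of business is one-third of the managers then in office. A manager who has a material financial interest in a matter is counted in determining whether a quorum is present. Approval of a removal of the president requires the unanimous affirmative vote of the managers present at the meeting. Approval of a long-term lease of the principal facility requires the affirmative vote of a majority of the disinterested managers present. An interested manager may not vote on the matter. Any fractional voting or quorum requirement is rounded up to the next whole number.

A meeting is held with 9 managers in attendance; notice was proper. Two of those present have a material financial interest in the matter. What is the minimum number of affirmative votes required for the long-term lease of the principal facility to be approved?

The long-term lease of the principal facility requires a majority of the disinterested managers present (9 − 2 = 7).
A majority of 7 is 4.

4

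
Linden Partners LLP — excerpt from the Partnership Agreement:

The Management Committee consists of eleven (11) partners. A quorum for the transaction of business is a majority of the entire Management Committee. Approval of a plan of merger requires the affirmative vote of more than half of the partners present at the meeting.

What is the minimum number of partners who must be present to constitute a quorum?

A majority of 11 is 6.

6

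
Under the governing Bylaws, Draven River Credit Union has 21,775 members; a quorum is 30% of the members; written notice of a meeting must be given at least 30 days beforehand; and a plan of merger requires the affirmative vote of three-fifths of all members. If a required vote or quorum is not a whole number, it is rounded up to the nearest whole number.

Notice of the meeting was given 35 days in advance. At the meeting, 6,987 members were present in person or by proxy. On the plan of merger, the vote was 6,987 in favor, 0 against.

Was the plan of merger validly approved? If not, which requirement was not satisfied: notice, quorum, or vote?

Notice: 35 days given; 30 required. Satisfied.
Quorum: 30% of 21,775 = 6,532.50, rounded up to 6,533; 6,987 present. Satisfied.
Vote: requires three-fifths of all members (21,775); 3/5 of 21775 = 13065, so 13,065 needed; 6,987 in favor. Not satisfied.

Invalid — vote requirement not satisfied.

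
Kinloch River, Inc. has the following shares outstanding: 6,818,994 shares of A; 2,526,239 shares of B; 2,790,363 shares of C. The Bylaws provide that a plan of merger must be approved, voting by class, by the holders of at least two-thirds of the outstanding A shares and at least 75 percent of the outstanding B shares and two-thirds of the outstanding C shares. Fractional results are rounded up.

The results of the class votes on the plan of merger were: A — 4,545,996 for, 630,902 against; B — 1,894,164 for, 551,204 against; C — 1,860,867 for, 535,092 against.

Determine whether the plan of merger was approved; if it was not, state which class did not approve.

Not approved — the B shares did not give the required vote.

A: 2/3 of 6818994 = 4545996; 4,545,996 required, 4,545,996 in favor — approved.
B: 3/4 of 2526239 = 1894679.25, rounded up to 1894680; 1,894,680 required, 1,894,164 in favor — not approved.
C: 2/3 of 2790363 = 1860242; 1,860,242 required, 1,860,867 in favor — approved.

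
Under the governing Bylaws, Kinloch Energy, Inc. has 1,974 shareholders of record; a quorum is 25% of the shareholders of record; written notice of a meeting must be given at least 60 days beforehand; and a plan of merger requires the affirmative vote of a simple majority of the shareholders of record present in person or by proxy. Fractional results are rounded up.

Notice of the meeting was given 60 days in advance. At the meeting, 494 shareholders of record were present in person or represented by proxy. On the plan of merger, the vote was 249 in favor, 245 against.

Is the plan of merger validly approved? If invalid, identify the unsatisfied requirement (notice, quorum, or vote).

Valid — all requirements satisfied.

Notice: 60 days given; 60 required. Satisfied.
Quorum: 25% of 1,974 = 493.50, rounded up to 494; 494 present. Satisfied.
Vote: requires a majority of those present (494); a majority of 494 is 248, so 248 needed; 249 in favor. Satisfied.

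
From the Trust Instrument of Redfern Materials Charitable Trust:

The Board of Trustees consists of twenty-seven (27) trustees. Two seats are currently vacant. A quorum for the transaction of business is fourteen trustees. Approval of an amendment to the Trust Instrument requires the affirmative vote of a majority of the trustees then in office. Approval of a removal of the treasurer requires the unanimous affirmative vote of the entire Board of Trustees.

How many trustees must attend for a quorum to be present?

The quorum is fixed at 14.

14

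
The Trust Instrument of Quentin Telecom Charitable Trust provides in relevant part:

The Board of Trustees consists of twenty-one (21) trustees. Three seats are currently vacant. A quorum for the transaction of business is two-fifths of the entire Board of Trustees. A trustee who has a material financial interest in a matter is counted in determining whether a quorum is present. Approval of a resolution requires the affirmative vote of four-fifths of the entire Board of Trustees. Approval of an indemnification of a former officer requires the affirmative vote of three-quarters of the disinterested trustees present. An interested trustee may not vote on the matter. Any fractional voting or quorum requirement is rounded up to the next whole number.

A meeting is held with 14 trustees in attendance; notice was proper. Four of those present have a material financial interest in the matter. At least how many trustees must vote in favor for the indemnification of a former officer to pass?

The indemnification of a former officer requires three-fourths of the disinterested trustees present (14 − 4 = 10).
3/4 of 10 = 7.50, rounded up to 8.

8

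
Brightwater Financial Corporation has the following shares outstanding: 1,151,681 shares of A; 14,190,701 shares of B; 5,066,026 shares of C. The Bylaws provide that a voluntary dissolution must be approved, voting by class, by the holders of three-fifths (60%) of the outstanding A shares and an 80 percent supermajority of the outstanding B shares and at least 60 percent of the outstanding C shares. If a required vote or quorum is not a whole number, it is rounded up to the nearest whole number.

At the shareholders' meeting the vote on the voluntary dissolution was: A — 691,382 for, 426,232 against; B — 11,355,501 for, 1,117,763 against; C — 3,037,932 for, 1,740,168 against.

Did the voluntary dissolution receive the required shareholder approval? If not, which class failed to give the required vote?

Not approved — the C shares did not give the required vote.

A: 3/5 of 1151681 = 691008.60, rounded up to 691009; 691,009 required, 691,382 in favor — approved.
B: 4/5 of 14190701 = 11352560.80, rounded up to 11352561; 11,352,561 required, 11,355,501 in favor — approved.
C: 3/5 of 5066026 = 3039615.60, rounded up to 3039616; 3,039,616 required, 3,037,932 in favor — not approved.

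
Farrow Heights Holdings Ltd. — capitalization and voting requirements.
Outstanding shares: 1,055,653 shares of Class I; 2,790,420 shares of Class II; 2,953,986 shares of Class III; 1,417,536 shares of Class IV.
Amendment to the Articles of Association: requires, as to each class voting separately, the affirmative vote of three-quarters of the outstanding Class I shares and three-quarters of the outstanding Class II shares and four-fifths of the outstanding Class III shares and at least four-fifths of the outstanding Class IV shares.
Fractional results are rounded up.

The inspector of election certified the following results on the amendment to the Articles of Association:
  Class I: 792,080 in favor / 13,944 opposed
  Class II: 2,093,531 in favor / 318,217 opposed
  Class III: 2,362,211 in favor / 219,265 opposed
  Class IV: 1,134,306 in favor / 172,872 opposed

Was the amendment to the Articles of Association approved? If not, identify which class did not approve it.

Class I: 3/4 of 1055653 = 791739.75, rounded up to 791740; 791,740 required, 792,080 in favor — approved.
Class II: 3/4 of 2790420 = 2092815; 2,092,815 required, 2,093,531 in favor — approved.
Class III: 4/5 of 2953986 = 2363188.80, rounded up to 2363189; 2,363,189 required, 2,362,211 in favor — not approved.
Class IV: 4/5 of 1417536 = 1134028.80, rounded up to 1134029; 1,134,029 required, 1,134,306 in favor — approved.

Not approved — the Class III shares did not give the required vote.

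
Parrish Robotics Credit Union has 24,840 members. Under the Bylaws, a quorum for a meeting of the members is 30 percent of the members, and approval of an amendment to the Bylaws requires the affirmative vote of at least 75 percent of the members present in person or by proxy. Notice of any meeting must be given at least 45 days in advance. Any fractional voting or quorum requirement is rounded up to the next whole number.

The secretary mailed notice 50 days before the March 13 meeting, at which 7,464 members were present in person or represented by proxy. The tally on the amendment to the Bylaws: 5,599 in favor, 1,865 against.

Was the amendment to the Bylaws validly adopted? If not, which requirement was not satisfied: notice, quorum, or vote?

Valid — all requirements satisfied.

Notice: 50 days given; 45 required. Satisfied.
Quorum: 30% of 24,840 = 7,452; 7,464 present. Satisfied.
Vote: requires three-fourths of those present (7,464); 3/4 of 7464 = 5598, so 5,598 needed; 5,599 in favor. Satisfied.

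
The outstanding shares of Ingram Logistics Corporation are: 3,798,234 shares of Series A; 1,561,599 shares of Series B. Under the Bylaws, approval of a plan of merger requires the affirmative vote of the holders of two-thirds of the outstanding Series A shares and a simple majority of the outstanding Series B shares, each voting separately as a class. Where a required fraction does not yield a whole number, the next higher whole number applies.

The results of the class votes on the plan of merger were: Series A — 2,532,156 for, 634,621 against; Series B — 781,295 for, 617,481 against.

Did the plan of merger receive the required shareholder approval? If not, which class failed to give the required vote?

Approved — every class gave the required vote.

Series A: 2/3 of 3798234 = 2532156; 2,532,156 required, 2,532,156 in favor — approved.
Series B: a majority of 1561599 is 780800; 780,800 required, 781,295 in favor — approved.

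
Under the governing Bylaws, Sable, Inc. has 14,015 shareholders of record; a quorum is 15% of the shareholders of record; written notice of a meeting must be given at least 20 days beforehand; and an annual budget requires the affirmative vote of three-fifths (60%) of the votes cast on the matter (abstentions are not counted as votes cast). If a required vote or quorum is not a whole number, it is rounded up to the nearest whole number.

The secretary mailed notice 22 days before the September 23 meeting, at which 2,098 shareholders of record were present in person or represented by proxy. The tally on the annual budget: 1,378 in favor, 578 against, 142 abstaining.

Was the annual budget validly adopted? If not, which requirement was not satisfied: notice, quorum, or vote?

Invalid — quorum requirement not satisfied.

Notice: 22 days given; 20 required. Satisfied.
Quorum: 15% of 14,015 = 2,102.25, rounded up to 2,103; 2,098 present. Not satisfied.
Vote: requires three-fifths of the votes cast (2,098 − 142 abstaining = 1,956); 3/5 of 1956 = 1173.60, rounded up to 1174, so 1,174 needed; 1,378 in favor. Satisfied.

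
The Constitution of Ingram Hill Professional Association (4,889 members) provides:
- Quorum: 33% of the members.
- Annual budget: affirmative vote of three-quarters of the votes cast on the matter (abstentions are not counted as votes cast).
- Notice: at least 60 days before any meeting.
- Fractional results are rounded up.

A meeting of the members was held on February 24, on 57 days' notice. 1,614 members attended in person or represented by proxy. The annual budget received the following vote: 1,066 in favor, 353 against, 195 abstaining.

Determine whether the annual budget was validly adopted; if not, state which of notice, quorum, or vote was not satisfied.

Notice: 57 days given; 60 required. Not satisfied.
Quorum: 33% of 4,889 = 1,613.37, rounded up to 1,614; 1,614 present. Satisfied.
Vote: requires three-fourths of the votes cast (1,614 − 195 abstaining = 1,419); 3/4 of 1419 = 1064.25, rounded up to 1065, so 1,065 needed; 1,066 in favor. Satisfied.

Invalid — notice requirement not satisfied.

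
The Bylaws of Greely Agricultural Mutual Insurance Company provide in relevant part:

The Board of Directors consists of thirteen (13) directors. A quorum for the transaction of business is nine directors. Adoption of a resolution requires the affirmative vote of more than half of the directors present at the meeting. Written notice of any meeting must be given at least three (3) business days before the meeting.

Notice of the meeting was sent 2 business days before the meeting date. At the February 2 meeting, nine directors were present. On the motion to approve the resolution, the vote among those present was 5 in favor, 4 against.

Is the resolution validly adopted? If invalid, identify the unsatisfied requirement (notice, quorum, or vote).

Notice: 2 business days given; 3 required (2 < 3). Not satisfied.
Quorum: 9 present; quorum is 9. Satisfied.
Vote: the resolution requires a majority of the directors present (9). A majority of 9 is 5, so 5 affirmative votes are needed; 5 voted in favor. Satisfied.

Invalid — notice requirement not satisfied.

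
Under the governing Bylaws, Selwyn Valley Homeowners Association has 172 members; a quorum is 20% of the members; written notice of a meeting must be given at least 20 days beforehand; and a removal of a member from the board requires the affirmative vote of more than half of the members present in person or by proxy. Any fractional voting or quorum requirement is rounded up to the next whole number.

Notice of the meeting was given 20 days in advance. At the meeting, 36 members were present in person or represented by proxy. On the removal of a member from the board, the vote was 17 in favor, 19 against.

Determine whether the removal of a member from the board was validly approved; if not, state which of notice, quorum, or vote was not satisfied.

Notice: 20 days given; 20 required. Satisfied.
Quorum: 20% of 172 = 34.40, rounded up to 35; 36 present. Satisfied.
Vote: requires a majority of those present (36); a majority of 36 is 19, so 19 needed; 17 in favor. Not satisfied.

Invalid — vote requirement not satisfied.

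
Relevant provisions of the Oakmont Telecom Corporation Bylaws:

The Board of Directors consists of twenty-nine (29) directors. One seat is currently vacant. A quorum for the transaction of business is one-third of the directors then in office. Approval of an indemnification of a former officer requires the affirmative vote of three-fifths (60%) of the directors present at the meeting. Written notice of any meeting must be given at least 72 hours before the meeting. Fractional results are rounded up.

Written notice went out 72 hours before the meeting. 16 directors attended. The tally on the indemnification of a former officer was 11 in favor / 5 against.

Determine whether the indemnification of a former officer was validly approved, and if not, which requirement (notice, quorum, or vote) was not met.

Notice: 72 hours given; 72 required (72 ≥ 72). Satisfied.
Quorum: 16 present; quorum is 10. Satisfied.
Vote: the indemnification of a former officer requires three-fifths of the directors present (16). 3/5 of 16 = 9.60, rounded up to 10, so 10 affirmative votes are needed; 11 voted in favor. Satisfied.

Valid — all requirements satisfied.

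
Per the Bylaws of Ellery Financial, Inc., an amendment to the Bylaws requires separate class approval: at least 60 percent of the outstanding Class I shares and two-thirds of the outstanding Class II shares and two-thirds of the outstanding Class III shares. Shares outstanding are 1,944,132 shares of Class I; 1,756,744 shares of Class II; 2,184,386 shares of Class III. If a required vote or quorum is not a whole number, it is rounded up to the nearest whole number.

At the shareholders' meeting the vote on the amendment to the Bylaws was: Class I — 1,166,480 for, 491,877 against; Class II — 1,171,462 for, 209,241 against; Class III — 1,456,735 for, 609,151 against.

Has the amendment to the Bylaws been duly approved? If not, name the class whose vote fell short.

Class I: 3/5 of 1944132 = 1166479.20, rounded up to 1166480; 1,166,480 required, 1,166,480 in favor — approved.
Class II: 2/3 of 1756744 = 1171162.67, rounded up to 1171163; 1,171,163 required, 1,171,462 in favor — approved.
Class III: 2/3 of 2184386 = 1456257.33, rounded up to 1456258; 1,456,258 required, 1,456,735 in favor — approved.

Approved — every class gave the required vote.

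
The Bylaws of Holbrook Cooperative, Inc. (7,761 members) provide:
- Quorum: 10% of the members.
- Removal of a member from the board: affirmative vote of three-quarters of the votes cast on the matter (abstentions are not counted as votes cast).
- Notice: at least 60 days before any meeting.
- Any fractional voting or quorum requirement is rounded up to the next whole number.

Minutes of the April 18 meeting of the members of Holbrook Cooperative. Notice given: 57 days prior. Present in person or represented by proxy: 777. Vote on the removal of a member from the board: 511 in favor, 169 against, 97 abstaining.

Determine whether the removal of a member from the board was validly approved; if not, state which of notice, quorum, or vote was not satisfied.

Invalid — notice requirement not satisfied.

Notice: 57 days given; 60 required. Not satisfied.
Quorum: 10% of 7,761 = 776.10, rounded up to 777; 777 present. Satisfied.
Vote: requires three-fourths of the votes cast (777 − 97 abstaining = 680); 3/4 of 680 = 510, so 510 needed; 511 in favor. Satisfied.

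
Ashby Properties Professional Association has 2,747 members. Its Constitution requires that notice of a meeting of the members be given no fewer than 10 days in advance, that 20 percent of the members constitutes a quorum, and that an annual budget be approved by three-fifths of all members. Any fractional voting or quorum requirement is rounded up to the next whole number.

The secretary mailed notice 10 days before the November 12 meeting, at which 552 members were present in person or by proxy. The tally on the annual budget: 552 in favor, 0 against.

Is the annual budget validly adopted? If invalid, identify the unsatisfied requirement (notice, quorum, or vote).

Notice: 10 days given; 10 required. Satisfied.
Quorum: 20% of 2,747 = 549.40, rounded up to 550; 552 present. Satisfied.
Vote: requires three-fifths of all members (2,747); 3/5 of 2747 = 1648.20, rounded up to 1649, so 1,649 needed; 552 in favor. Not satisfied.

Invalid — vote requirement not satisfied.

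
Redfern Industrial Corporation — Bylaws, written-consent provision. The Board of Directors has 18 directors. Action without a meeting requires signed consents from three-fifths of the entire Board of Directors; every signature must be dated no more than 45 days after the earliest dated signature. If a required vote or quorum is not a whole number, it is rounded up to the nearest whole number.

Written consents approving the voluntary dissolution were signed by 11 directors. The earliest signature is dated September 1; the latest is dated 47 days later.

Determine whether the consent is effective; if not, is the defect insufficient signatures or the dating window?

Not effective — dating-window requirement not satisfied.

Signatures required: three-fifths of 18 — 3/5 of 18 = 10.80, rounded up to 11, so 11 needed; 11 signed. Sufficient.
Dating window: the latest signature is 47 days after the earliest; the limit is 45 days. Outside the window.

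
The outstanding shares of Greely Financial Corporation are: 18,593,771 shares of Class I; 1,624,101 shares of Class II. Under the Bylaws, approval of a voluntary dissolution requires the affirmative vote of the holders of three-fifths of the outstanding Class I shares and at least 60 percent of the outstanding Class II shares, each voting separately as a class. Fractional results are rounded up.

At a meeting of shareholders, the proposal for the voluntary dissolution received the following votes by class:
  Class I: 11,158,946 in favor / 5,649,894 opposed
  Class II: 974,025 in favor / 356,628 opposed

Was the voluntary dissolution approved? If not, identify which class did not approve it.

Class I: 3/5 of 18593771 = 11156262.60, rounded up to 11156263; 11,156,263 required, 11,158,946 in favor — approved.
Class II: 3/5 of 1624101 = 974460.60, rounded up to 974461; 974,461 required, 974,025 in favor — not approved.

Not approved — the Class II shares did not give the required vote.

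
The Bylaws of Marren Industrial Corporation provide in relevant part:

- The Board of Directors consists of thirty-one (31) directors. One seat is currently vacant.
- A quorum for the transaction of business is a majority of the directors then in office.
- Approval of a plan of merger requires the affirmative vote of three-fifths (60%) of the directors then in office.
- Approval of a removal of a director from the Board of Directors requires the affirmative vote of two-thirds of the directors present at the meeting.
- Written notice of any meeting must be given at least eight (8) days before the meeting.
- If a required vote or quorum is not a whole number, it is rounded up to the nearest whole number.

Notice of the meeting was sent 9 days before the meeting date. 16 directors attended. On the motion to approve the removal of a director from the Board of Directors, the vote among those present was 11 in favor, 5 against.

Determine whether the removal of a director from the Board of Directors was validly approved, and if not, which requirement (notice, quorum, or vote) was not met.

Notice: 9 days given; 8 required (9 ≥ 8). Satisfied.
Quorum: 16 present; quorum is 16. Satisfied.
Vote: the removal of a director from the Board of Directors requires two-thirds of the directors present (16). 2/3 of 16 = 10.67, rounded up to 11, so 11 affirmative votes are needed; 11 voted in favor. Satisfied.

Valid — all requirements satisfied.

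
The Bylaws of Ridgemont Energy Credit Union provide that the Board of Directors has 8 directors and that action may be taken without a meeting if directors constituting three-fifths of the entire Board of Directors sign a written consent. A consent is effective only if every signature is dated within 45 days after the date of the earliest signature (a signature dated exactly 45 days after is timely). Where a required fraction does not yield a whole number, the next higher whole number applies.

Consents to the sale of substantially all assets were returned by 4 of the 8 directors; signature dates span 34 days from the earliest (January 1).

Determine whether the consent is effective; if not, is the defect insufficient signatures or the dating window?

Signatures required: three-fifths of 8 — 3/5 of 8 = 4.80, rounded up to 5, so 5 needed; 4 signed. Insufficient.
Dating window: the latest signature is 34 days after the earliest; the limit is 45 days. Within the window.

Not effective — insufficient signatures.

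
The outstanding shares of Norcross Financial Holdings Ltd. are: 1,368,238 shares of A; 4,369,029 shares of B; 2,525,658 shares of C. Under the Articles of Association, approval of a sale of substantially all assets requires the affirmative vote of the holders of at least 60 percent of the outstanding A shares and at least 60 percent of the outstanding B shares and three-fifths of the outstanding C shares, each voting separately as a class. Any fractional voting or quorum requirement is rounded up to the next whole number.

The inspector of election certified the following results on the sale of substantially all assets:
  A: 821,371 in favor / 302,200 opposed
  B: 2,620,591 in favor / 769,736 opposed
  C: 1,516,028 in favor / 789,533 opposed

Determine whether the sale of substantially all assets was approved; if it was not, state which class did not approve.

Not approved — the B shares did not give the required vote.

A: 3/5 of 1368238 = 820942.80, rounded up to 820943; 820,943 required, 821,371 in favor — approved.
B: 3/5 of 4369029 = 2621417.40, rounded up to 2621418; 2,621,418 required, 2,620,591 in favor — not approved.
C: 3/5 of 2525658 = 1515394.80, rounded up to 1515395; 1,515,395 required, 1,516,028 in favor — approved.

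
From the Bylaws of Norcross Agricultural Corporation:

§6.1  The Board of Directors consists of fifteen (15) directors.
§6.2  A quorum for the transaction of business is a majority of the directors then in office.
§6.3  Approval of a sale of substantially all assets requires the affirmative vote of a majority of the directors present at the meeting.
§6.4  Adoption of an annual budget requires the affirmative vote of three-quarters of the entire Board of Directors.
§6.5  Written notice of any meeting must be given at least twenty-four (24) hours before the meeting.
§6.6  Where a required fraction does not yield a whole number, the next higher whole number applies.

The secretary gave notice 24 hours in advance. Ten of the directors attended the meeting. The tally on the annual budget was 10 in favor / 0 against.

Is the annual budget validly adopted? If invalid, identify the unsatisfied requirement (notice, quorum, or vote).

Notice: 24 hours given; 24 required (24 ≥ 24). Satisfied.
Quorum: 10 present; quorum is 8. Satisfied.
Vote: the annual budget requires three-fourths of the entire Board of Directors (15). 3/4 of 15 = 11.25, rounded up to 12, so 12 affirmative votes are needed; 10 voted in favor. Not satisfied.

Invalid — vote requirement not satisfied.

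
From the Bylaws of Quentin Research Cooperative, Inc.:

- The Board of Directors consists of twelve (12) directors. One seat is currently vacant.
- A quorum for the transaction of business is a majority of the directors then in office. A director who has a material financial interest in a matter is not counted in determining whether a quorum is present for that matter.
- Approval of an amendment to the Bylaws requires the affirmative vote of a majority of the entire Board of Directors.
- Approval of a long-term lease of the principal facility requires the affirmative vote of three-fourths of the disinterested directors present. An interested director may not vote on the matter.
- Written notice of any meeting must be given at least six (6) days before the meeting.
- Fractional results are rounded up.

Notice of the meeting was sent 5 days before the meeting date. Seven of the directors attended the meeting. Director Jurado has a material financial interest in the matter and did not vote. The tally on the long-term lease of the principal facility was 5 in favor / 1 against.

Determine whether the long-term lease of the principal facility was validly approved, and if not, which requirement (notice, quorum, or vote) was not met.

Invalid — notice requirement not satisfied.

Notice: 5 days given; 6 required (5 < 6). Not satisfied.
Quorum: 7 present, but the 1 interested director does not count, leaving 6. Quorum is 6. Satisfied.
Vote: the long-term lease of the principal facility requires three-fourths of the disinterested directors present (7 − 1 = 6). 3/4 of 6 = 4.50, rounded up to 5, so 5 affirmative votes are needed; 5 voted in favor. Satisfied.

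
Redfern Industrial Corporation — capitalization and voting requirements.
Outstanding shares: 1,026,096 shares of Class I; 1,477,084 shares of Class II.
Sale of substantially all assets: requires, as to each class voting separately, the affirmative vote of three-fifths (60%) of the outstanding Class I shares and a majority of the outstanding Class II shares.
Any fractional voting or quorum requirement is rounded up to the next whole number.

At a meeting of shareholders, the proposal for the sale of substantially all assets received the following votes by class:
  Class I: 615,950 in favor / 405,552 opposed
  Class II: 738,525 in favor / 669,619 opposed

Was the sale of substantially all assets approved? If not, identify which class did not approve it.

Class I: 3/5 of 1026096 = 615657.60, rounded up to 615658; 615,658 required, 615,950 in favor — approved.
Class II: a majority of 1477084 is 738543; 738,543 required, 738,525 in favor — not approved.

Not approved — the Class II shares did not give the required vote.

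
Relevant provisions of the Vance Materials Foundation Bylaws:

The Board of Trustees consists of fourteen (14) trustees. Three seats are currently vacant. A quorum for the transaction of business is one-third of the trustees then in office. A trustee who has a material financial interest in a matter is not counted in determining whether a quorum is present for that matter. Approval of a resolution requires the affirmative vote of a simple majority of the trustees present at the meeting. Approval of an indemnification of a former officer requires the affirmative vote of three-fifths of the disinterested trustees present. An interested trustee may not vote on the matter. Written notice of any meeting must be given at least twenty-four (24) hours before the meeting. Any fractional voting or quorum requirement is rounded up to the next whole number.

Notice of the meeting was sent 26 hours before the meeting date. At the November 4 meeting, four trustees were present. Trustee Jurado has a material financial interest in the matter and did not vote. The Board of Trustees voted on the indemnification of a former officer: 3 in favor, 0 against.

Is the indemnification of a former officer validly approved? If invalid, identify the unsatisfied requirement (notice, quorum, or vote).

Notice: 26 hours given; 24 required (26 ≥ 24). Satisfied.
Quorum: 4 present, but the 1 interested trustee does not count, leaving 3. Quorum is 4. Not satisfied.
Vote: the indemnification of a former officer requires three-fifths of the disinterested trustees present (4 − 1 = 3). 3/5 of 3 = 1.80, rounded up to 2, so 2 affirmative votes are needed; 3 voted in favor. Satisfied. (Moot — without a quorum no business can be validly transacted.)

Invalid — quorum requirement not satisfied.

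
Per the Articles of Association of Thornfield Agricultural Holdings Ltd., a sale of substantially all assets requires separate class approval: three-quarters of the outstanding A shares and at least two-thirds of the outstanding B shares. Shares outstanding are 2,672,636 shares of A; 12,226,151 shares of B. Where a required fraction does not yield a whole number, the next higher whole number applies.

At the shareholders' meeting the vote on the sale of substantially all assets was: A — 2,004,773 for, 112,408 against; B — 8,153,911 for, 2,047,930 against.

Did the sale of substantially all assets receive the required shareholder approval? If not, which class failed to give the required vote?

Approved — every class gave the required vote.

A: 3/4 of 2672636 = 2004477; 2,004,477 required, 2,004,773 in favor — approved.
B: 2/3 of 12226151 = 8150767.33, rounded up to 8150768; 8,150,768 required, 8,153,911 in favor — approved.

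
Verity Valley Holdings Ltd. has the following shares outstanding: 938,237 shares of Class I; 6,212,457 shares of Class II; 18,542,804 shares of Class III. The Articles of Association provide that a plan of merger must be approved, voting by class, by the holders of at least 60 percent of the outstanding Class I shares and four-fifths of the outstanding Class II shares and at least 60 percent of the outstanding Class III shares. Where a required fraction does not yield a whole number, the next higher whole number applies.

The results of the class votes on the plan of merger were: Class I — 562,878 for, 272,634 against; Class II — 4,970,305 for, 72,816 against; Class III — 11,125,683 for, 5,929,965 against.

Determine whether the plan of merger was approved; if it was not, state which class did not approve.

Not approved — the Class I shares did not give the required vote.

Class I: 3/5 of 938237 = 562942.20, rounded up to 562943; 562,943 required, 562,878 in favor — not approved.
Class II: 4/5 of 6212457 = 4969965.60, rounded up to 4969966; 4,969,966 required, 4,970,305 in favor — approved.
Class III: 3/5 of 18542804 = 11125682.40, rounded up to 11125683; 11,125,683 required, 11,125,683 in favor — approved.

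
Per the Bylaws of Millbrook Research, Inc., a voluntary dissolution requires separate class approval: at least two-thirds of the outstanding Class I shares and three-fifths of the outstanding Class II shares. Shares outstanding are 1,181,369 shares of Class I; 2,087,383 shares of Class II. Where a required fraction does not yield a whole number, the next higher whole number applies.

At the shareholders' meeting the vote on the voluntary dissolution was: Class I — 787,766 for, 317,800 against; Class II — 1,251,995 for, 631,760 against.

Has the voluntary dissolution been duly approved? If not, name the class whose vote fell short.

Not approved — the Class II shares did not give the required vote.

Class I: 2/3 of 1181369 = 787579.33, rounded up to 787580; 787,580 required, 787,766 in favor — approved.
Class II: 3/5 of 2087383 = 1252429.80, rounded up to 1252430; 1,252,430 required, 1,251,995 in favor — not approved.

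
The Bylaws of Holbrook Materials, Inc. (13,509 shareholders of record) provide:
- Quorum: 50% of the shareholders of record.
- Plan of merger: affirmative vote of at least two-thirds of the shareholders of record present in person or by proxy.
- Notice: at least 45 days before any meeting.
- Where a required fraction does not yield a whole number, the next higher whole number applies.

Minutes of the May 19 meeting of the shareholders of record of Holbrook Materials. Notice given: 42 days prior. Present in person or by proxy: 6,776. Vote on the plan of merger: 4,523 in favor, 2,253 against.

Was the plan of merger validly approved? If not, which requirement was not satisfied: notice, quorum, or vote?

Notice: 42 days given; 45 required. Not satisfied.
Quorum: 50% of 13,509 = 6,754.50, rounded up to 6,755; 6,776 present. Satisfied.
Vote: requires two-thirds of those present (6,776); 2/3 of 6776 = 4517.33, rounded up to 4518, so 4,518 needed; 4,523 in favor. Satisfied.

Invalid — notice requirement not satisfied.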